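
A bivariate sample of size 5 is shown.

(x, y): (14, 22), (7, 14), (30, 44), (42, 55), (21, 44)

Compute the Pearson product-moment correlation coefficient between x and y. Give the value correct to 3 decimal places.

0.938

n = 5, Σx = 114, Σy = 179, Σx² = 3350, Σy² = 7577, Σxy = 4960
nΣxy − ΣxΣy = 24800 − 20406 = 4394
nΣx² − (Σx)² = 16750 − 12996 = 3754; nΣy² − (Σy)² = 37885 − 32041 = 5844
r = 4394 / √(3754 × 5844) = 4394 / 4683.8420 ≈ 0.938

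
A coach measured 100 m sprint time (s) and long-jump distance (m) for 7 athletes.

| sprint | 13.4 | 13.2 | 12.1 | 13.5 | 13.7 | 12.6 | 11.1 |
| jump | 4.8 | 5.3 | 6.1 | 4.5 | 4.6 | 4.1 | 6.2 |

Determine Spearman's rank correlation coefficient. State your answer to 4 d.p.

Rank sprint: 5, 4, 2, 6, 7, 3, 1
Rank jump: 4, 5, 6, 2, 3, 1, 7
d = rank(sprint) − rank(jump): 1, -1, -4, 4, 4, 2, -6; Σd² = 90
ρ = 1 − 6Σd² / [n(n²−1)] = 1 − 6×90 / (7×48) = 1 − 540/336 ≈ -0.6071

-0.6071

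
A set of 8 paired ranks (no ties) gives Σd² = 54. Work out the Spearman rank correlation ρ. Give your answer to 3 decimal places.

ρ = 1 − 6Σd² / [n(n²−1)] = 1 − 6×54 / (8×63)
  = 1 − 324/504 = 1 − 0.6429 ≈ 0.357

0.357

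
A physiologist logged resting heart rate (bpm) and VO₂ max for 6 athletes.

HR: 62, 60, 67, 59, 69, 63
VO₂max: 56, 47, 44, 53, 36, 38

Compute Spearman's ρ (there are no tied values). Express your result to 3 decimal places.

Rank HR: 3, 2, 5, 1, 6, 4
Rank VO₂max: 6, 4, 3, 5, 1, 2
d = rank(HR) − rank(VO₂max): -3, -2, 2, -4, 5, 2; Σd² = 62
ρ = 1 − 6Σd² / [n(n²−1)] = 1 − 6×62 / (6×35) = 1 − 372/210 ≈ -0.771

-0.771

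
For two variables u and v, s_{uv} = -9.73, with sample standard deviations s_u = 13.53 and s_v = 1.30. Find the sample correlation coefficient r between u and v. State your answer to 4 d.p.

-0.5532

r = Cov(u,v) / (s_u · s_v) = -9.73 / (13.53 × 1.30)
  = -9.73 / 17.5890 ≈ -0.5532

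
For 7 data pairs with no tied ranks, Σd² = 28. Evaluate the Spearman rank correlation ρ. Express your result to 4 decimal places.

0.5000

ρ = 1 − 6Σd² / [n(n²−1)] = 1 − 6×28 / (7×48)
  = 1 − 168/336 = 1 − 0.50000 ≈ 0.5000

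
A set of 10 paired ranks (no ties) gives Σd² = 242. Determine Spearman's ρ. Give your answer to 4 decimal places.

-0.4667

ρ = 1 − 6Σd² / [n(n²−1)] = 1 − 6×242 / (10×99)
  = 1 − 1452/990 = 1 − 1.46667 ≈ -0.4667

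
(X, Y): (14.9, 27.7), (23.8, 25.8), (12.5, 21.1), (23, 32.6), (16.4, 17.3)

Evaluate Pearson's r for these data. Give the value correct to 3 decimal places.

0.572

n = 5, ΣX = 90.6, ΣY = 124.5, ΣX² = 1742.66, ΣY² = 3240.19, ΣXY = 2324.04
nΣXY − ΣXΣY = 11620.2 − 11279.7 = 340.5
nΣX² − (ΣX)² = 8713.3 − 8208.36 = 504.94; nΣY² − (ΣY)² = 16200.95 − 15500.25 = 700.7
r = 340.5 / √(504.94 × 700.7) = 340.5 / 594.8205 ≈ 0.572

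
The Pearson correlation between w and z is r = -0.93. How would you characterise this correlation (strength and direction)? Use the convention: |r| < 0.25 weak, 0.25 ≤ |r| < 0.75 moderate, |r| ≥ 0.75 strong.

r = -0.93 < 0 so the relationship is negative.
|r| = 0.93, which falls in the strong range.

strong negative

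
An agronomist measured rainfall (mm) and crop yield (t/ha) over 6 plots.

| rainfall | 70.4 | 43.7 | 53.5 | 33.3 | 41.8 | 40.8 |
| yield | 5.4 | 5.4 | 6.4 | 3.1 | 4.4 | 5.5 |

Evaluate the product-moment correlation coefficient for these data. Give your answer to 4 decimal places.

n = 6, Σx = 283.5, Σy = 30.2, Σx² = 14248.87, Σy² = 158.5, Σxy = 1470.09
nΣxy − ΣxΣy = 8820.54 − 8561.7 = 258.84
nΣx² − (Σx)² = 85493.22 − 80372.25 = 5120.97; nΣy² − (Σy)² = 951 − 912.04 = 38.96
r = 258.84 / √(5120.97 × 38.96) = 258.84 / 446.6688 ≈ 0.5795

0.5795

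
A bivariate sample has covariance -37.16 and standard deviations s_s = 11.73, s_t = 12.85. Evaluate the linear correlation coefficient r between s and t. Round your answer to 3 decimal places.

-0.247

r = Cov(s,t) / (s_s · s_t) = -37.16 / (11.73 × 12.85)
  = -37.16 / 150.7305 ≈ -0.247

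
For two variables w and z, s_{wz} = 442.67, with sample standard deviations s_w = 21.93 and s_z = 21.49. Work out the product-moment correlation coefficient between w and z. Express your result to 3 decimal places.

r = Cov(w,z) / (s_w · s_z) = 442.67 / (21.93 × 21.49)
  = 442.67 / 471.2757 ≈ 0.939

0.939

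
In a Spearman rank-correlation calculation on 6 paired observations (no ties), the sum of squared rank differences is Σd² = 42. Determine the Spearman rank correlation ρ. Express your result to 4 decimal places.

ρ = 1 − 6Σd² / [n(n²−1)] = 1 − 6×42 / (6×35)
  = 1 − 252/210 = 1 − 1.20000 ≈ -0.2000

-0.2000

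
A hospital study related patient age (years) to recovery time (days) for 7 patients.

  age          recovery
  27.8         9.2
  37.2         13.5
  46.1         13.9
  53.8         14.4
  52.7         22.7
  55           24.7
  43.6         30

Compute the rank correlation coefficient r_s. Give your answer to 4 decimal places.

Rank age: 1, 2, 4, 6, 5, 7, 3
Rank recovery: 1, 2, 3, 4, 5, 6, 7
d = rank(age) − rank(recovery): 0, 0, 1, 2, 0, 1, -4; Σd² = 22
ρ = 1 − 6Σd² / [n(n²−1)] = 1 − 6×22 / (7×48) = 1 − 132/336 ≈ 0.6071

0.6071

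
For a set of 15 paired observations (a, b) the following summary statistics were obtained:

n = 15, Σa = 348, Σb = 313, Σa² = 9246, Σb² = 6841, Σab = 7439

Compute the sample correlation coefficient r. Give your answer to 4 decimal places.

r = (nΣab − ΣaΣb) / √[(nΣa² − (Σa)²)(nΣb² − (Σb)²)]
Numerator: 15×7439 − 348×313 = 2661
Denominator: √[(138690 − 121104)(102615 − 97969)] = √[17586 × 4646] = 9039.0573
r = 2661 / 9039.0573 ≈ 0.2944

0.2944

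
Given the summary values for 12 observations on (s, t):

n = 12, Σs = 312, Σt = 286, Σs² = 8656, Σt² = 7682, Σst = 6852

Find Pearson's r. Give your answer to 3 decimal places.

-0.851

r = (nΣst − ΣsΣt) / √[(nΣs² − (Σs)²)(nΣt² − (Σt)²)]
Numerator: 12×6852 − 312×286 = -7008
Denominator: √[(103872 − 97344)(92184 − 81796)] = √[6528 × 10388] = 8234.8566
r = -7008 / 8234.8566 ≈ -0.851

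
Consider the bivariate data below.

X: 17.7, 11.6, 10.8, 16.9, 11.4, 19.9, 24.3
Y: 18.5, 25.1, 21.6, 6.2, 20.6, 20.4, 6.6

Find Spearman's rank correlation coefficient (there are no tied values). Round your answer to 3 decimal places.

Rank X: 5, 3, 1, 4, 2, 6, 7
Rank Y: 3, 7, 6, 1, 5, 4, 2
d = rank(X) − rank(Y): 2, -4, -5, 3, -3, 2, 5; Σd² = 92
ρ = 1 − 6Σd² / [n(n²−1)] = 1 − 6×92 / (7×48) = 1 − 552/336 ≈ -0.643

-0.643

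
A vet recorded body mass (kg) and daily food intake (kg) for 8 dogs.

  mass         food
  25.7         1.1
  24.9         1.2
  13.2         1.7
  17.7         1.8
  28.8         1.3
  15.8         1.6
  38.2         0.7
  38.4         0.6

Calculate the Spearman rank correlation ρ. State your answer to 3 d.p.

Rank mass: 5, 4, 1, 3, 6, 2, 7, 8
Rank food: 3, 4, 7, 8, 5, 6, 2, 1
d = rank(mass) − rank(food): 2, 0, -6, -5, 1, -4, 5, 7; Σd² = 156
ρ = 1 − 6Σd² / [n(n²−1)] = 1 − 6×156 / (8×63) = 1 − 936/504 ≈ -0.857

-0.857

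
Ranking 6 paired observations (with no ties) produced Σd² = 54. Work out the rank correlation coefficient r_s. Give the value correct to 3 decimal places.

ρ = 1 − 6Σd² / [n(n²−1)] = 1 − 6×54 / (6×35)
  = 1 − 324/210 = 1 − 1.5429 ≈ -0.543

-0.543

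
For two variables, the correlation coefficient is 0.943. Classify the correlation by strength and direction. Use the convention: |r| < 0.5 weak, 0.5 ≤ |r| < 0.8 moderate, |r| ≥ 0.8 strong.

r = 0.943 > 0 so the relationship is positive.
|r| = 0.943, which falls in the strong range.

strong positive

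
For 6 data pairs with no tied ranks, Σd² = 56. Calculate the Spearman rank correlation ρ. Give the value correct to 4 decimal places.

ρ = 1 − 6Σd² / [n(n²−1)] = 1 − 6×56 / (6×35)
  = 1 − 336/210 = 1 − 1.60000 ≈ -0.6000

-0.6000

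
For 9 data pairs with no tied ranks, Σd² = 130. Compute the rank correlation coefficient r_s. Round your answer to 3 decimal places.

ρ = 1 − 6Σd² / [n(n²−1)] = 1 − 6×130 / (9×80)
  = 1 − 780/720 = 1 − 1.0833 ≈ -0.083

-0.083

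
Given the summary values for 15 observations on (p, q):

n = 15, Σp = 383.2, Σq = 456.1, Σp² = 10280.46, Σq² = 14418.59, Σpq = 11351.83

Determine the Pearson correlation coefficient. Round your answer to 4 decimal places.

-0.5773

r = (nΣpq − ΣpΣq) / √[(nΣp² − (Σp)²)(nΣq² − (Σq)²)]
Numerator: 15×11351.83 − 383.2×456.1 = -4500.07
Denominator: √[(154206.9 − 146842.24)(216278.85 − 208027.21)] = √[7364.66 × 8251.64] = 7795.5451
r = -4500.07 / 7795.5451 ≈ -0.5773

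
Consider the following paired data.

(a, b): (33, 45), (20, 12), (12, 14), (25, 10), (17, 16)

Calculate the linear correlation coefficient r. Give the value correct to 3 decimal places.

0.730

n = 5, Σa = 107, Σb = 97, Σa² = 2547, Σb² = 2721, Σab = 2415
nΣab − ΣaΣb = 12075 − 10379 = 1696
nΣa² − (Σa)² = 12735 − 11449 = 1286; nΣb² − (Σb)² = 13605 − 9409 = 4196
r = 1696 / √(1286 × 4196) = 1696 / 2322.9412 ≈ 0.730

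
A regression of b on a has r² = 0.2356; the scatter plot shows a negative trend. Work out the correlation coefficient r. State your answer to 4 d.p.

|r| = √0.2356 = 0.4854
The association is negative, so r = −0.4854.

-0.4854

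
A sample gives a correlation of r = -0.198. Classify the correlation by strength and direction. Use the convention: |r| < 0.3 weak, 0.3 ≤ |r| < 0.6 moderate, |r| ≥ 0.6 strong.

r = -0.198 < 0 so the relationship is negative.
|r| = 0.198, which falls in the weak range.

weak negative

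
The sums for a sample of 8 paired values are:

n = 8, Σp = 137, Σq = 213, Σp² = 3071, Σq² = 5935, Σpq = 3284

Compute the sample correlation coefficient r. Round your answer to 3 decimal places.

r = (nΣpq − ΣpΣq) / √[(nΣp² − (Σp)²)(nΣq² − (Σq)²)]
Numerator: 8×3284 − 137×213 = -2909
Denominator: √[(24568 − 18769)(47480 − 45369)] = √[5799 × 2111] = 3498.8125
r = -2909 / 3498.8125 ≈ -0.831

-0.831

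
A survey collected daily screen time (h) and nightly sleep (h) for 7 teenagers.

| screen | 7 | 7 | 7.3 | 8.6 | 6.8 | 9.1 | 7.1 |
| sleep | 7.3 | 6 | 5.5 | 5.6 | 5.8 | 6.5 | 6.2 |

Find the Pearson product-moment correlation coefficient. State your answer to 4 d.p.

n = 7, Σx = 52.9, Σy = 42.9, Σx² = 404.71, Σy² = 265.23, Σxy = 324.02
nΣxy − ΣxΣy = 2268.14 − 2269.41 = -1.27
nΣx² − (Σx)² = 2832.97 − 2798.41 = 34.56; nΣy² − (Σy)² = 1856.61 − 1840.41 = 16.2
r = -1.27 / √(34.56 × 16.2) = -1.27 / 23.6616 ≈ -0.0537

-0.0537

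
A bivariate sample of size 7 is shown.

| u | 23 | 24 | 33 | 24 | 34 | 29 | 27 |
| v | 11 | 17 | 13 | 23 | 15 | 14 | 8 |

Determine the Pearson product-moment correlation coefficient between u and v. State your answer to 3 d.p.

-0.197

n = 7, Σu = 194, Σv = 101, Σu² = 5496, Σv² = 1593, Σuv = 2774
nΣuv − ΣuΣv = 19418 − 19594 = -176
nΣu² − (Σu)² = 38472 − 37636 = 836; nΣv² − (Σv)² = 11151 − 10201 = 950
r = -176 / √(836 × 950) = -176 / 891.1790 ≈ -0.197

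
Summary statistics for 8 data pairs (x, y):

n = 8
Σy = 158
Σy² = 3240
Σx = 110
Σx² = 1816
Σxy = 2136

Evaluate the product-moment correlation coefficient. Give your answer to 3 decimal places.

-0.192

r = (nΣxy − ΣxΣy) / √[(nΣx² − (Σx)²)(nΣy² − (Σy)²)]
Numerator: 8×2136 − 110×158 = -292
Denominator: √[(14528 − 12100)(25920 − 24964)] = √[2428 × 956] = 1523.5380
r = -292 / 1523.5380 ≈ -0.192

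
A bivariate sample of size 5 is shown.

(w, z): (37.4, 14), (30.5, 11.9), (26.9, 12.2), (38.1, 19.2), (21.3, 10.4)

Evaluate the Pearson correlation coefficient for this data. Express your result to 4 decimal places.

n = 5, Σw = 154.2, Σz = 67.7, Σw² = 4957.92, Σz² = 963.25, Σwz = 2167.77
nΣwz − ΣwΣz = 10838.85 − 10439.34 = 399.51
nΣw² − (Σw)² = 24789.6 − 23777.64 = 1011.96; nΣz² − (Σz)² = 4816.25 − 4583.29 = 232.96
r = 399.51 / √(1011.96 × 232.96) = 399.51 / 485.5370 ≈ 0.8228

0.8228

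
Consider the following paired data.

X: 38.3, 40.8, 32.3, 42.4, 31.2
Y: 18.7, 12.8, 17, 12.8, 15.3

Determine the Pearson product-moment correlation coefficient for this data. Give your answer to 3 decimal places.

n = 5, ΣX = 185, ΣY = 76.6, ΣX² = 6946.02, ΣY² = 1200.46, ΣXY = 2807.63
nΣXY − ΣXΣY = 14038.15 − 14171 = -132.85
nΣX² − (ΣX)² = 34730.1 − 34225 = 505.1; nΣY² − (ΣY)² = 6002.3 − 5867.56 = 134.74
r = -132.85 / √(505.1 × 134.74) = -132.85 / 260.8777 ≈ -0.509

-0.509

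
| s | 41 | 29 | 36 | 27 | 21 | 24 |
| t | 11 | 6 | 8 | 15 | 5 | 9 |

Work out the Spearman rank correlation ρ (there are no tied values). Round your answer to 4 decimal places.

0.3714

Rank s: 6, 4, 5, 3, 1, 2
Rank t: 5, 2, 3, 6, 1, 4
d = rank(s) − rank(t): 1, 2, 2, -3, 0, -2; Σd² = 22
ρ = 1 − 6Σd² / [n(n²−1)] = 1 − 6×22 / (6×35) = 1 − 132/210 ≈ 0.3714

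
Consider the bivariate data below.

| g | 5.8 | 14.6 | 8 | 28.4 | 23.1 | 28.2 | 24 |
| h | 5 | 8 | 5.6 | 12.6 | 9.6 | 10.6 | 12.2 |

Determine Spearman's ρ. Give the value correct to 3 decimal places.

Rank g: 1, 3, 2, 7, 4, 6, 5
Rank h: 1, 3, 2, 7, 4, 5, 6
d = rank(g) − rank(h): 0, 0, 0, 0, 0, 1, -1; Σd² = 2
ρ = 1 − 6Σd² / [n(n²−1)] = 1 − 6×2 / (7×48) = 1 − 12/336 ≈ 0.964

0.964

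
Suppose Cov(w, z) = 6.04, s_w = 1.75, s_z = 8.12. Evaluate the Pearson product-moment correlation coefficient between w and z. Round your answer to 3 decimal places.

0.425

r = Cov(w,z) / (s_w · s_z) = 6.04 / (1.75 × 8.12)
  = 6.04 / 14.2100 ≈ 0.425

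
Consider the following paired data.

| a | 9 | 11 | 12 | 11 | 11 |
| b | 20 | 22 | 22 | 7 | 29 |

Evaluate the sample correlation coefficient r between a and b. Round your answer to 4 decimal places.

n = 5, Σa = 54, Σb = 100, Σa² = 588, Σb² = 2258, Σab = 1082
nΣab − ΣaΣb = 5410 − 5400 = 10
nΣa² − (Σa)² = 2940 − 2916 = 24; nΣb² − (Σb)² = 11290 − 10000 = 1290
r = 10 / √(24 × 1290) = 10 / 175.9545 ≈ 0.0568

0.0568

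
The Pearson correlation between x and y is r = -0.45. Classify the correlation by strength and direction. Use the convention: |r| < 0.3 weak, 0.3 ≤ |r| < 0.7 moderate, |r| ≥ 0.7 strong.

moderate negative

r = -0.45 < 0 so the relationship is negative.
|r| = 0.45, which falls in the moderate range.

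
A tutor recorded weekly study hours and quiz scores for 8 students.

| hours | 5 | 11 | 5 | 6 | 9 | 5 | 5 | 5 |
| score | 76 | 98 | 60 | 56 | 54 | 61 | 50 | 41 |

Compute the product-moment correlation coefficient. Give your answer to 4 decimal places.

n = 8, Σx = 51, Σy = 496, Σx² = 363, Σy² = 32934, Σxy = 3340
nΣxy − ΣxΣy = 26720 − 25296 = 1424
nΣx² − (Σx)² = 2904 − 2601 = 303; nΣy² − (Σy)² = 263472 − 246016 = 17456
r = 1424 / √(303 × 17456) = 1424 / 2299.8191 ≈ 0.6192

0.6192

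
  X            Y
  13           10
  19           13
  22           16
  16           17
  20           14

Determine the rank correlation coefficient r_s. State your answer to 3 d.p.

0.400

Rank X: 1, 3, 5, 2, 4
Rank Y: 1, 2, 4, 5, 3
d = rank(X) − rank(Y): 0, 1, 1, -3, 1; Σd² = 12
ρ = 1 − 6Σd² / [n(n²−1)] = 1 − 6×12 / (5×24) = 1 − 72/120 ≈ 0.400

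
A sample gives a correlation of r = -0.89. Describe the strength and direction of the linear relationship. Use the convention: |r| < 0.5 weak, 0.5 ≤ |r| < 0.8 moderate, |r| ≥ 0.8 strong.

strong negative

r = -0.89 < 0 so the relationship is negative.
|r| = 0.89, which falls in the strong range.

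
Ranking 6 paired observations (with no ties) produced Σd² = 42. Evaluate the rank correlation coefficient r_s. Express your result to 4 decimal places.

ρ = 1 − 6Σd² / [n(n²−1)] = 1 − 6×42 / (6×35)
  = 1 − 252/210 = 1 − 1.20000 ≈ -0.2000

-0.2000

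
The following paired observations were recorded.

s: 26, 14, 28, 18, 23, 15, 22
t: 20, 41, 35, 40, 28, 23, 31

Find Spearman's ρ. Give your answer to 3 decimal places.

Rank s: 6, 1, 7, 3, 5, 2, 4
Rank t: 1, 7, 5, 6, 3, 2, 4
d = rank(s) − rank(t): 5, -6, 2, -3, 2, 0, 0; Σd² = 78
ρ = 1 − 6Σd² / [n(n²−1)] = 1 − 6×78 / (7×48) = 1 − 468/336 ≈ -0.393

-0.393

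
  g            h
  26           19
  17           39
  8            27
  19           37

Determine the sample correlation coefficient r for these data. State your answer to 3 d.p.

n = 4, Σg = 70, Σh = 122, Σg² = 1390, Σh² = 3980, Σgh = 2076
nΣgh − ΣgΣh = 8304 − 8540 = -236
nΣg² − (Σg)² = 5560 − 4900 = 660; nΣh² − (Σh)² = 15920 − 14884 = 1036
r = -236 / √(660 × 1036) = -236 / 826.8978 ≈ -0.285

-0.285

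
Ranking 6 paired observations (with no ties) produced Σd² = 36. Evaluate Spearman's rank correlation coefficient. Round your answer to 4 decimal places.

-0.0286

ρ = 1 − 6Σd² / [n(n²−1)] = 1 − 6×36 / (6×35)
  = 1 − 216/210 = 1 − 1.02857 ≈ -0.0286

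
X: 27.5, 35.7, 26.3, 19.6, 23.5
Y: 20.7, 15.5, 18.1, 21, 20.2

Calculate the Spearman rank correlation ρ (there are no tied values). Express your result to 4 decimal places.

Rank X: 4, 5, 3, 1, 2
Rank Y: 4, 1, 2, 5, 3
d = rank(X) − rank(Y): 0, 4, 1, -4, -1; Σd² = 34
ρ = 1 − 6Σd² / [n(n²−1)] = 1 − 6×34 / (5×24) = 1 − 204/120 ≈ -0.7000

-0.7000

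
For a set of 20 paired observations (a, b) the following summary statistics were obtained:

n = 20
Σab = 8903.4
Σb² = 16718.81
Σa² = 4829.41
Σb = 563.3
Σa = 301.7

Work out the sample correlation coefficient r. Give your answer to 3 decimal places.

r = (nΣab − ΣaΣb) / √[(nΣa² − (Σa)²)(nΣb² − (Σb)²)]
Numerator: 20×8903.4 − 301.7×563.3 = 8120.39
Denominator: √[(96588.2 − 91022.89)(334376.2 − 317306.89)] = √[5565.31 × 17069.31] = 9746.5892
r = 8120.39 / 9746.5892 ≈ 0.833

0.833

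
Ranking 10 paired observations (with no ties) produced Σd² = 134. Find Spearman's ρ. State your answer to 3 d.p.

0.188

ρ = 1 − 6Σd² / [n(n²−1)] = 1 − 6×134 / (10×99)
  = 1 − 804/990 = 1 − 0.8121 ≈ 0.188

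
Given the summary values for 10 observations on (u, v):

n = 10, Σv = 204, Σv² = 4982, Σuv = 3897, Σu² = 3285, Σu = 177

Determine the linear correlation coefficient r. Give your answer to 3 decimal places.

r = (nΣuv − ΣuΣv) / √[(nΣu² − (Σu)²)(nΣv² − (Σv)²)]
Numerator: 10×3897 − 177×204 = 2862
Denominator: √[(32850 − 31329)(49820 − 41616)] = √[1521 × 8204] = 3532.4615
r = 2862 / 3532.4615 ≈ 0.810

0.810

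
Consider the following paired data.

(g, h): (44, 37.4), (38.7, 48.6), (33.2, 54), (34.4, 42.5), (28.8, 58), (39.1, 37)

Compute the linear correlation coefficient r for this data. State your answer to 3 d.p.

-0.830

n = 6, Σg = 218.2, Σh = 277.5, Σg² = 8077.54, Σh² = 13215.97, Σgh = 9898.32
nΣgh − ΣgΣh = 59389.92 − 60550.5 = -1160.58
nΣg² − (Σg)² = 48465.24 − 47611.24 = 854; nΣh² − (Σh)² = 79295.82 − 77006.25 = 2289.57
r = -1160.58 / √(854 × 2289.57) = -1160.58 / 1398.3178 ≈ -0.830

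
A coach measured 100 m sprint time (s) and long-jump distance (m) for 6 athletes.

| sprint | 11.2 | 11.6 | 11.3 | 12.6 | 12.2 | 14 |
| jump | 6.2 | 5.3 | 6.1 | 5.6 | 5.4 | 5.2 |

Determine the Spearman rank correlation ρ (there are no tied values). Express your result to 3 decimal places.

-0.771

Rank sprint: 1, 3, 2, 5, 4, 6
Rank jump: 6, 2, 5, 4, 3, 1
d = rank(sprint) − rank(jump): -5, 1, -3, 1, 1, 5; Σd² = 62
ρ = 1 − 6Σd² / [n(n²−1)] = 1 − 6×62 / (6×35) = 1 − 372/210 ≈ -0.771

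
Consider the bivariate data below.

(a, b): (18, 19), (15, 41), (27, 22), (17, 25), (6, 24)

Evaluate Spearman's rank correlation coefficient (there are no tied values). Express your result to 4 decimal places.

Rank a: 4, 2, 5, 3, 1
Rank b: 1, 5, 2, 4, 3
d = rank(a) − rank(b): 3, -3, 3, -1, -2; Σd² = 32
ρ = 1 − 6Σd² / [n(n²−1)] = 1 − 6×32 / (5×24) = 1 − 192/120 ≈ -0.6000

-0.6000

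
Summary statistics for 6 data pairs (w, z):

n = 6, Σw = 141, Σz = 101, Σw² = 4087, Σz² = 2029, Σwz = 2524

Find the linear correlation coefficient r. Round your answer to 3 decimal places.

r = (nΣwz − ΣwΣz) / √[(nΣw² − (Σw)²)(nΣz² − (Σz)²)]
Numerator: 6×2524 − 141×101 = 903
Denominator: √[(24522 − 19881)(12174 − 10201)] = √[4641 × 1973] = 3026.0028
r = 903 / 3026.0028 ≈ 0.298

0.298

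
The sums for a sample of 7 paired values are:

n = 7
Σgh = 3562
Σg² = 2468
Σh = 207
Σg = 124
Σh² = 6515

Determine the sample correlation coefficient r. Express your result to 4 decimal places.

-0.3208

r = (nΣgh − ΣgΣh) / √[(nΣg² − (Σg)²)(nΣh² − (Σh)²)]
Numerator: 7×3562 − 124×207 = -734
Denominator: √[(17276 − 15376)(45605 − 42849)] = √[1900 × 2756] = 2288.3182
r = -734 / 2288.3182 ≈ -0.3208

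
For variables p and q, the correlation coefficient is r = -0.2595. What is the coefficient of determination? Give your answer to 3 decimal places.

r² = (-0.2595)² = 0.067

0.067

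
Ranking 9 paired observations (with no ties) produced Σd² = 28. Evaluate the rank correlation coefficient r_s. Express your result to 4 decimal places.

ρ = 1 − 6Σd² / [n(n²−1)] = 1 − 6×28 / (9×80)
  = 1 − 168/720 = 1 − 0.23333 ≈ 0.7667

0.7667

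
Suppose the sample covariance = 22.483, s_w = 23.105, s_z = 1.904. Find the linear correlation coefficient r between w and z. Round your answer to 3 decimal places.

0.511

r = Cov(w,z) / (s_w · s_z) = 22.483 / (23.105 × 1.904)
  = 22.483 / 43.9919 ≈ 0.511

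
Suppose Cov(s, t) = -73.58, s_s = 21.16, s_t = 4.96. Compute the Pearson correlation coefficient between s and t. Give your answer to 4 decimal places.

-0.7011

r = Cov(s,t) / (s_s · s_t) = -73.58 / (21.16 × 4.96)
  = -73.58 / 104.9536 ≈ -0.7011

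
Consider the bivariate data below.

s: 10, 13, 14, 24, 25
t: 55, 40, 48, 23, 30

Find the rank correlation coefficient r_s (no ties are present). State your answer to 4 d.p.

-0.8000

Rank s: 1, 2, 3, 4, 5
Rank t: 5, 3, 4, 1, 2
d = rank(s) − rank(t): -4, -1, -1, 3, 3; Σd² = 36
ρ = 1 − 6Σd² / [n(n²−1)] = 1 − 6×36 / (5×24) = 1 − 216/120 ≈ -0.8000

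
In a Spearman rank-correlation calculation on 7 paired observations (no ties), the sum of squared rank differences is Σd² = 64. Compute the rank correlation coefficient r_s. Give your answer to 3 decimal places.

ρ = 1 − 6Σd² / [n(n²−1)] = 1 − 6×64 / (7×48)
  = 1 − 384/336 = 1 − 1.1429 ≈ -0.143

-0.143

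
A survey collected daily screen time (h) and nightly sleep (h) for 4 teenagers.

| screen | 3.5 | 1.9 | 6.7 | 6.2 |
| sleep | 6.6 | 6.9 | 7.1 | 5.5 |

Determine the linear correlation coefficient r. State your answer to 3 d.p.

-0.314

n = 4, Σx = 18.3, Σy = 26.1, Σx² = 99.19, Σy² = 171.83, Σxy = 117.88
nΣxy − ΣxΣy = 471.52 − 477.63 = -6.11
nΣx² − (Σx)² = 396.76 − 334.89 = 61.87; nΣy² − (Σy)² = 687.32 − 681.21 = 6.11
r = -6.11 / √(61.87 × 6.11) = -6.11 / 19.4429 ≈ -0.314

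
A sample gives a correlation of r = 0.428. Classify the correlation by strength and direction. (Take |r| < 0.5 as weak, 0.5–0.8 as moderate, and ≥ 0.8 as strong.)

weak positive

r = 0.428 > 0 so the relationship is positive.
|r| = 0.428, which falls in the weak range.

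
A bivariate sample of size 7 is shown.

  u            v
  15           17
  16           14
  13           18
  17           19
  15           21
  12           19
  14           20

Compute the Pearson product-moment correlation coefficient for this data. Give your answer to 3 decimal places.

-0.260

n = 7, Σu = 102, Σv = 128, Σu² = 1504, Σv² = 2372, Σuv = 1859
nΣuv − ΣuΣv = 13013 − 13056 = -43
nΣu² − (Σu)² = 10528 − 10404 = 124; nΣv² − (Σv)² = 16604 − 16384 = 220
r = -43 / √(124 × 220) = -43 / 165.1666 ≈ -0.260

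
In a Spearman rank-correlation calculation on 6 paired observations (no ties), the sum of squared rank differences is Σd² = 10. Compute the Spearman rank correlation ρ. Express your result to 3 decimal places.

0.714

ρ = 1 − 6Σd² / [n(n²−1)] = 1 − 6×10 / (6×35)
  = 1 − 60/210 = 1 − 0.2857 ≈ 0.714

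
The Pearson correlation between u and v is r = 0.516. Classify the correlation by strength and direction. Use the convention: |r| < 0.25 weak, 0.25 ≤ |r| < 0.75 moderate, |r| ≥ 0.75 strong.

moderate positive

r = 0.516 > 0 so the relationship is positive.
|r| = 0.516, which falls in the moderate range.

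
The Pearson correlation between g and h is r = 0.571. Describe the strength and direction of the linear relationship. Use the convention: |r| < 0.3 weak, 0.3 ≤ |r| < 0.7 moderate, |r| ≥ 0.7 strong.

moderate positive

r = 0.571 > 0 so the relationship is positive.
|r| = 0.571, which falls in the moderate range.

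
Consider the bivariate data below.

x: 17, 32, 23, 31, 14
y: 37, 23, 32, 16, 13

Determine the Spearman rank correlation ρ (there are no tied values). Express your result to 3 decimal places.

0.100

Rank x: 2, 5, 3, 4, 1
Rank y: 5, 3, 4, 2, 1
d = rank(x) − rank(y): -3, 2, -1, 2, 0; Σd² = 18
ρ = 1 − 6Σd² / [n(n²−1)] = 1 − 6×18 / (5×24) = 1 − 108/120 ≈ 0.100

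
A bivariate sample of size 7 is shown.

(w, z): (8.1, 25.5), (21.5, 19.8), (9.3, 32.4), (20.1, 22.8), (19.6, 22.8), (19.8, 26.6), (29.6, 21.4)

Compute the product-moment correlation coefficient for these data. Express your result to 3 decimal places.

n = 7, Σw = 128, Σz = 171.3, Σw² = 2670.72, Σz² = 4297.25, Σwz = 2998.85
nΣwz − ΣwΣz = 20991.95 − 21926.4 = -934.45
nΣw² − (Σw)² = 18695.04 − 16384 = 2311.04; nΣz² − (Σz)² = 30080.75 − 29343.69 = 737.06
r = -934.45 / √(2311.04 × 737.06) = -934.45 / 1305.1341 ≈ -0.716

-0.716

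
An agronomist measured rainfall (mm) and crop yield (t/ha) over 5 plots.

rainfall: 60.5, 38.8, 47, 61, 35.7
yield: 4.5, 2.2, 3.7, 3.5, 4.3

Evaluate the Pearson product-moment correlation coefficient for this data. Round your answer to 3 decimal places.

0.327

n = 5, Σx = 243, Σy = 18.2, Σx² = 12370.18, Σy² = 69.52, Σxy = 898.52
nΣxy − ΣxΣy = 4492.6 − 4422.6 = 70
nΣx² − (Σx)² = 61850.9 − 59049 = 2801.9; nΣy² − (Σy)² = 347.6 − 331.24 = 16.36
r = 70 / √(2801.9 × 16.36) = 70 / 214.1006 ≈ 0.327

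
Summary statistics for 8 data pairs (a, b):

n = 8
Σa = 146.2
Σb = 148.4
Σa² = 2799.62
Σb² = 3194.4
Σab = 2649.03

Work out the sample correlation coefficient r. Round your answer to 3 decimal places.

-0.265

r = (nΣab − ΣaΣb) / √[(nΣa² − (Σa)²)(nΣb² − (Σb)²)]
Numerator: 8×2649.03 − 146.2×148.4 = -503.84
Denominator: √[(22396.96 − 21374.44)(25555.2 − 22022.56)] = √[1022.52 × 3532.64] = 1900.5776
r = -503.84 / 1900.5776 ≈ -0.265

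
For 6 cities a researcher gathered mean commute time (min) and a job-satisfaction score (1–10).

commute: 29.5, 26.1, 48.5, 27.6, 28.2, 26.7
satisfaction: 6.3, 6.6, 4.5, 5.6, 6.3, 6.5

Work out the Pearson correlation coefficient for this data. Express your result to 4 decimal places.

-0.9087

n = 6, Σx = 186.6, Σy = 35.8, Σx² = 6173.6, Σy² = 216.8, Σxy = 1082.13
nΣxy − ΣxΣy = 6492.78 − 6680.28 = -187.5
nΣx² − (Σx)² = 37041.6 − 34819.56 = 2222.04; nΣy² − (Σy)² = 1300.8 − 1281.64 = 19.16
r = -187.5 / √(2222.04 × 19.16) = -187.5 / 206.3354 ≈ -0.9087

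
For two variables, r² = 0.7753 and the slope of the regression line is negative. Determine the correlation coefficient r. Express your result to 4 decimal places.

|r| = √0.7753 = 0.8805
The association is negative, so r = −0.8805.

-0.8805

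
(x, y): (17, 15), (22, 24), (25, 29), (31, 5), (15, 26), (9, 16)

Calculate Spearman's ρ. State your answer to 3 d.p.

Rank x: 3, 4, 5, 6, 2, 1
Rank y: 2, 4, 6, 1, 5, 3
d = rank(x) − rank(y): 1, 0, -1, 5, -3, -2; Σd² = 40
ρ = 1 − 6Σd² / [n(n²−1)] = 1 − 6×40 / (6×35) = 1 − 240/210 ≈ -0.143

-0.143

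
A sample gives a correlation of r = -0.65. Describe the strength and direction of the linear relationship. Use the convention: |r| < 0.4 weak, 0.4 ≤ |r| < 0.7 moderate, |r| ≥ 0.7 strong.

moderate negative

r = -0.65 < 0 so the relationship is negative.
|r| = 0.65, which falls in the moderate range.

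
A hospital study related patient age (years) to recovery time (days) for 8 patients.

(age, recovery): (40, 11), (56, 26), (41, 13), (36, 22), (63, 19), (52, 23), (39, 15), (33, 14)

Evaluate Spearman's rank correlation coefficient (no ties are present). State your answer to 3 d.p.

Rank age: 4, 7, 5, 2, 8, 6, 3, 1
Rank recovery: 1, 8, 2, 6, 5, 7, 4, 3
d = rank(age) − rank(recovery): 3, -1, 3, -4, 3, -1, -1, -2; Σd² = 50
ρ = 1 − 6Σd² / [n(n²−1)] = 1 − 6×50 / (8×63) = 1 − 300/504 ≈ 0.405

0.405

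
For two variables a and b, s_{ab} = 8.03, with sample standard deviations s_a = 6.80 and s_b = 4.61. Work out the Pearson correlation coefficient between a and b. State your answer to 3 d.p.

r = Cov(a,b) / (s_a · s_b) = 8.03 / (6.80 × 4.61)
  = 8.03 / 31.3480 ≈ 0.256

0.256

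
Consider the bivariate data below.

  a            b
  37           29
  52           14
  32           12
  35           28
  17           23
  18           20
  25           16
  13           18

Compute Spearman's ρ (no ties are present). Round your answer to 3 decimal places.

Rank a: 7, 8, 5, 6, 2, 3, 4, 1
Rank b: 8, 2, 1, 7, 6, 5, 3, 4
d = rank(a) − rank(b): -1, 6, 4, -1, -4, -2, 1, -3; Σd² = 84
ρ = 1 − 6Σd² / [n(n²−1)] = 1 − 6×84 / (8×63) = 1 − 504/504 ≈ 0.000

0.000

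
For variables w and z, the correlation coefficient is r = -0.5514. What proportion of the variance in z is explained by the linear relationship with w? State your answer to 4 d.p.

0.3040

r² = (-0.5514)² = 0.3040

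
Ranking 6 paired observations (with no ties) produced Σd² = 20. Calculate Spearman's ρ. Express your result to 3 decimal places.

ρ = 1 − 6Σd² / [n(n²−1)] = 1 − 6×20 / (6×35)
  = 1 − 120/210 = 1 − 0.5714 ≈ 0.429

0.429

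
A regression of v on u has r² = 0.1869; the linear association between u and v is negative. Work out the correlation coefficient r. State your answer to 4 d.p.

-0.4323

|r| = √0.1869 = 0.4323
The association is negative, so r = −0.4323.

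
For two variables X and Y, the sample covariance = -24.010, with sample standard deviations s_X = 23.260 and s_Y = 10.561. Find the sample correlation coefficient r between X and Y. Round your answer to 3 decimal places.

-0.098

r = Cov(X,Y) / (s_X · s_Y) = -24.010 / (23.260 × 10.561)
  = -24.010 / 245.6489 ≈ -0.098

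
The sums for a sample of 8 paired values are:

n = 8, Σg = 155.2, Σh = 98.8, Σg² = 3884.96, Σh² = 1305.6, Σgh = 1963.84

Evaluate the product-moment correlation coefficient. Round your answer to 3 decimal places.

r = (nΣgh − ΣgΣh) / √[(nΣg² − (Σg)²)(nΣh² − (Σh)²)]
Numerator: 8×1963.84 − 155.2×98.8 = 376.96
Denominator: √[(31079.68 − 24087.04)(10444.8 − 9761.44)] = √[6992.64 × 683.36] = 2185.9759
r = 376.96 / 2185.9759 ≈ 0.172

0.172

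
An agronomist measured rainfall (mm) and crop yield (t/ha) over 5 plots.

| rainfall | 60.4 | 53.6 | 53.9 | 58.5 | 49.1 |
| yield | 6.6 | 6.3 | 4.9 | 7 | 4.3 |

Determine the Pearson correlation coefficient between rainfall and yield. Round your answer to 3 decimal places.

0.854

n = 5, Σx = 275.5, Σy = 29.1, Σx² = 15259.39, Σy² = 174.75, Σxy = 1621.06
nΣxy − ΣxΣy = 8105.3 − 8017.05 = 88.25
nΣx² − (Σx)² = 76296.95 − 75900.25 = 396.7; nΣy² − (Σy)² = 873.75 − 846.81 = 26.94
r = 88.25 / √(396.7 × 26.94) = 88.25 / 103.3784 ≈ 0.854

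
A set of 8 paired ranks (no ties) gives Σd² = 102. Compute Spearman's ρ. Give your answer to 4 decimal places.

-0.2143

ρ = 1 − 6Σd² / [n(n²−1)] = 1 − 6×102 / (8×63)
  = 1 − 612/504 = 1 − 1.21429 ≈ -0.2143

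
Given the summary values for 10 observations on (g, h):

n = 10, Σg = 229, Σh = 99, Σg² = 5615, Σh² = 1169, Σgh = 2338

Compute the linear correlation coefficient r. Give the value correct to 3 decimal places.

0.268

r = (nΣgh − ΣgΣh) / √[(nΣg² − (Σg)²)(nΣh² − (Σh)²)]
Numerator: 10×2338 − 229×99 = 709
Denominator: √[(56150 − 52441)(11690 − 9801)] = √[3709 × 1889] = 2646.9418
r = 709 / 2646.9418 ≈ 0.268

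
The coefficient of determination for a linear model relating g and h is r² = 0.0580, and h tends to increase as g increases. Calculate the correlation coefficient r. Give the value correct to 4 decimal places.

|r| = √0.0580 = 0.2408
The association is positive, so r = 0.2408.

0.2408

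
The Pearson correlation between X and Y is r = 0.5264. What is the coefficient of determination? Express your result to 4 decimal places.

r² = (0.5264)² = 0.2771

0.2771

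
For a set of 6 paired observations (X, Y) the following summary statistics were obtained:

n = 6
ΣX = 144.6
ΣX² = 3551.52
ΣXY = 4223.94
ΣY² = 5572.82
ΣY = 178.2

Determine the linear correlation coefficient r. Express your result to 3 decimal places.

r = (nΣXY − ΣXΣY) / √[(nΣX² − (ΣX)²)(nΣY² − (ΣY)²)]
Numerator: 6×4223.94 − 144.6×178.2 = -424.08
Denominator: √[(21309.12 − 20909.16)(33436.92 − 31755.24)] = √[399.96 × 1681.68] = 820.1248
r = -424.08 / 820.1248 ≈ -0.517

-0.517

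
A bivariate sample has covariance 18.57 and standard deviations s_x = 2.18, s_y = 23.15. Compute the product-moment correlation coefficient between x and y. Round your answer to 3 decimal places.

r = Cov(x,y) / (s_x · s_y) = 18.57 / (2.18 × 23.15)
  = 18.57 / 50.4670 ≈ 0.368

0.368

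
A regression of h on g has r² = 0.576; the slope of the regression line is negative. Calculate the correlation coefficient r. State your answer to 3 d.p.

-0.759

|r| = √0.576 = 0.759
The association is negative, so r = −0.759.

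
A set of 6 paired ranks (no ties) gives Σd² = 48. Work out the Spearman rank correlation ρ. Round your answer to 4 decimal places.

-0.3714

ρ = 1 − 6Σd² / [n(n²−1)] = 1 − 6×48 / (6×35)
  = 1 − 288/210 = 1 − 1.37143 ≈ -0.3714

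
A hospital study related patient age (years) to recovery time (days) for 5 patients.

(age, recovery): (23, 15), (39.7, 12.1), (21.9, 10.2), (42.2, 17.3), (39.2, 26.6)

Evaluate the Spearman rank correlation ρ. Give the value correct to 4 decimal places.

0.5000

Rank age: 2, 4, 1, 5, 3
Rank recovery: 3, 2, 1, 4, 5
d = rank(age) − rank(recovery): -1, 2, 0, 1, -2; Σd² = 10
ρ = 1 − 6Σd² / [n(n²−1)] = 1 − 6×10 / (5×24) = 1 − 60/120 ≈ 0.5000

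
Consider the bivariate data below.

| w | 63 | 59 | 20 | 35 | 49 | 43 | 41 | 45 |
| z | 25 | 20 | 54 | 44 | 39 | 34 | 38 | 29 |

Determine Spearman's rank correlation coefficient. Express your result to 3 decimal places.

-0.833

Rank w: 8, 7, 1, 2, 6, 4, 3, 5
Rank z: 2, 1, 8, 7, 6, 4, 5, 3
d = rank(w) − rank(z): 6, 6, -7, -5, 0, 0, -2, 2; Σd² = 154
ρ = 1 − 6Σd² / [n(n²−1)] = 1 − 6×154 / (8×63) = 1 − 924/504 ≈ -0.833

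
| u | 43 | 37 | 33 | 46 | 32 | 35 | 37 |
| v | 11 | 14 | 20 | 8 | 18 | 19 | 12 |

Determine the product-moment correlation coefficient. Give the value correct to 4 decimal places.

n = 7, Σu = 263, Σv = 102, Σu² = 10041, Σv² = 1610, Σuv = 3704
nΣuv − ΣuΣv = 25928 − 26826 = -898
nΣu² − (Σu)² = 70287 − 69169 = 1118; nΣv² − (Σv)² = 11270 − 10404 = 866
r = -898 / √(1118 × 866) = -898 / 983.9654 ≈ -0.9126

-0.9126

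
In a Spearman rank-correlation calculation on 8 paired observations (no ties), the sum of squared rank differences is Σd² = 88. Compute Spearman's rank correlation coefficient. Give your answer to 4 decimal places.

ρ = 1 − 6Σd² / [n(n²−1)] = 1 − 6×88 / (8×63)
  = 1 − 528/504 = 1 − 1.04762 ≈ -0.0476

-0.0476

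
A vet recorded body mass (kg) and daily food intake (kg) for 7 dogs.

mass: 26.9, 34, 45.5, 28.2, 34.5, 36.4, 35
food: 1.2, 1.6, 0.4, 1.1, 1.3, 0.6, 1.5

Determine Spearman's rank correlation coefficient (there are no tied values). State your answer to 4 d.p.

-0.4286

Rank mass: 1, 3, 7, 2, 4, 6, 5
Rank food: 4, 7, 1, 3, 5, 2, 6
d = rank(mass) − rank(food): -3, -4, 6, -1, -1, 4, -1; Σd² = 80
ρ = 1 − 6Σd² / [n(n²−1)] = 1 − 6×80 / (7×48) = 1 − 480/336 ≈ -0.4286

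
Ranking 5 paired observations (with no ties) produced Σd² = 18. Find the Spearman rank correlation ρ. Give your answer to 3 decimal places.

ρ = 1 − 6Σd² / [n(n²−1)] = 1 − 6×18 / (5×24)
  = 1 − 108/120 = 1 − 0.9000 ≈ 0.100

0.100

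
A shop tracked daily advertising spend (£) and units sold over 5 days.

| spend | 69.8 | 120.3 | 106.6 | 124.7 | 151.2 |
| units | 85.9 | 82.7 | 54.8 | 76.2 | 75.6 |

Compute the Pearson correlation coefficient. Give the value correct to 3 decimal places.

-0.172

n = 5, Σx = 572.6, Σy = 375.2, Σx² = 69119.22, Σy² = 28742.94, Σxy = 42719.17
nΣxy − ΣxΣy = 213595.85 − 214839.52 = -1243.67
nΣx² − (Σx)² = 345596.1 − 327870.76 = 17725.34; nΣy² − (Σy)² = 143714.7 − 140775.04 = 2939.66
r = -1243.67 / √(17725.34 × 2939.66) = -1243.67 / 7218.4813 ≈ -0.172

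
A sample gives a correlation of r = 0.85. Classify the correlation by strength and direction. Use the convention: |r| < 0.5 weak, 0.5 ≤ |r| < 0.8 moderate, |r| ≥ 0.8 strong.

strong positive

r = 0.85 > 0 so the relationship is positive.
|r| = 0.85, which falls in the strong range.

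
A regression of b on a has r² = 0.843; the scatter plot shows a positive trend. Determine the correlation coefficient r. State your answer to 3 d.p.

0.918

|r| = √0.843 = 0.918
The association is positive, so r = 0.918.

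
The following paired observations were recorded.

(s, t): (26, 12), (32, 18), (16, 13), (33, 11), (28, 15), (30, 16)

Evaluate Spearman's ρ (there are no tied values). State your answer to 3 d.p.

0.086

Rank s: 2, 5, 1, 6, 3, 4
Rank t: 2, 6, 3, 1, 4, 5
d = rank(s) − rank(t): 0, -1, -2, 5, -1, -1; Σd² = 32
ρ = 1 − 6Σd² / [n(n²−1)] = 1 − 6×32 / (6×35) = 1 − 192/210 ≈ 0.086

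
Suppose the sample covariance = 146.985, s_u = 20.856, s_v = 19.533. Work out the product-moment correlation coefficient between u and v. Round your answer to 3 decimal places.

r = Cov(u,v) / (s_u · s_v) = 146.985 / (20.856 × 19.533)
  = 146.985 / 407.3802 ≈ 0.361

0.361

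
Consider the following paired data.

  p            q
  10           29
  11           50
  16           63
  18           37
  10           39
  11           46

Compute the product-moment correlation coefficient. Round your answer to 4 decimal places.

n = 6, Σp = 76, Σq = 264, Σp² = 1022, Σq² = 12316, Σpq = 3410
nΣpq − ΣpΣq = 20460 − 20064 = 396
nΣp² − (Σp)² = 6132 − 5776 = 356; nΣq² − (Σq)² = 73896 − 69696 = 4200
r = 396 / √(356 × 4200) = 396 / 1222.7837 ≈ 0.3239

0.3239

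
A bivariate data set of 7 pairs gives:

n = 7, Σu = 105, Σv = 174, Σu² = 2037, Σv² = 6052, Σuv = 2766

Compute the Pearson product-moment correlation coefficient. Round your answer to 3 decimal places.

0.175

r = (nΣuv − ΣuΣv) / √[(nΣu² − (Σu)²)(nΣv² − (Σv)²)]
Numerator: 7×2766 − 105×174 = 1092
Denominator: √[(14259 − 11025)(42364 − 30276)] = √[3234 × 12088] = 6252.4069
r = 1092 / 6252.4069 ≈ 0.175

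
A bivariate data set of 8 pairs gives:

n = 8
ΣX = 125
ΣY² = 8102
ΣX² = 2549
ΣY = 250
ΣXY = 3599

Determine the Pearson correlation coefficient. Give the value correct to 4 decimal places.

-0.7398

r = (nΣXY − ΣXΣY) / √[(nΣX² − (ΣX)²)(nΣY² − (ΣY)²)]
Numerator: 8×3599 − 125×250 = -2458
Denominator: √[(20392 − 15625)(64816 − 62500)] = √[4767 × 2316] = 3322.7055
r = -2458 / 3322.7055 ≈ -0.7398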